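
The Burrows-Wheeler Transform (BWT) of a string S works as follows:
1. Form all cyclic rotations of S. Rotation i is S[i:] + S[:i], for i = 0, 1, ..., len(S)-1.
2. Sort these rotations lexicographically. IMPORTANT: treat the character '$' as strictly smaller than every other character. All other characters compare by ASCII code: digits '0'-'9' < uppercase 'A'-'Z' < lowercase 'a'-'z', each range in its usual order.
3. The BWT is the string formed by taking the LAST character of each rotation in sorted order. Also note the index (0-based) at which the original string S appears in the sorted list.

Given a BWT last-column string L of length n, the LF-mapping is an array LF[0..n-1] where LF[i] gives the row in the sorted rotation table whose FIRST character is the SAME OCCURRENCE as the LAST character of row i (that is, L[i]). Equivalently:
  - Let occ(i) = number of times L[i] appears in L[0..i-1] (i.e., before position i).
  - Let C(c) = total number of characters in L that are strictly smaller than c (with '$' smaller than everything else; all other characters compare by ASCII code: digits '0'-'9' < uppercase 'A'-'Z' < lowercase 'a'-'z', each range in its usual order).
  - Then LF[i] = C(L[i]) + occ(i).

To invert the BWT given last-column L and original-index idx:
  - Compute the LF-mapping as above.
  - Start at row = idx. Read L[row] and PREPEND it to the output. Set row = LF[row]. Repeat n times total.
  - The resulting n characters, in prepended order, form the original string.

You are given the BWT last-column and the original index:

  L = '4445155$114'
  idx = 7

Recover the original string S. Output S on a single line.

Answer: 4541515414$

Derivation:
LF mapping: 4 5 6 8 1 9 10 0 2 3 7
Walk LF starting at row 7, prepending L[row]:
  step 1: row=7, L[7]='$', prepend. Next row=LF[7]=0
  step 2: row=0, L[0]='4', prepend. Next row=LF[0]=4
  step 3: row=4, L[4]='1', prepend. Next row=LF[4]=1
  step 4: row=1, L[1]='4', prepend. Next row=LF[1]=5
  step 5: row=5, L[5]='5', prepend. Next row=LF[5]=9
  step 6: row=9, L[9]='1', prepend. Next row=LF[9]=3
  step 7: row=3, L[3]='5', prepend. Next row=LF[3]=8
  step 8: row=8, L[8]='1', prepend. Next row=LF[8]=2
  step 9: row=2, L[2]='4', prepend. Next row=LF[2]=6
  step 10: row=6, L[6]='5', prepend. Next row=LF[6]=10
  step 11: row=10, L[10]='4', prepend. Next row=LF[10]=7
Reversed output: 4541515414$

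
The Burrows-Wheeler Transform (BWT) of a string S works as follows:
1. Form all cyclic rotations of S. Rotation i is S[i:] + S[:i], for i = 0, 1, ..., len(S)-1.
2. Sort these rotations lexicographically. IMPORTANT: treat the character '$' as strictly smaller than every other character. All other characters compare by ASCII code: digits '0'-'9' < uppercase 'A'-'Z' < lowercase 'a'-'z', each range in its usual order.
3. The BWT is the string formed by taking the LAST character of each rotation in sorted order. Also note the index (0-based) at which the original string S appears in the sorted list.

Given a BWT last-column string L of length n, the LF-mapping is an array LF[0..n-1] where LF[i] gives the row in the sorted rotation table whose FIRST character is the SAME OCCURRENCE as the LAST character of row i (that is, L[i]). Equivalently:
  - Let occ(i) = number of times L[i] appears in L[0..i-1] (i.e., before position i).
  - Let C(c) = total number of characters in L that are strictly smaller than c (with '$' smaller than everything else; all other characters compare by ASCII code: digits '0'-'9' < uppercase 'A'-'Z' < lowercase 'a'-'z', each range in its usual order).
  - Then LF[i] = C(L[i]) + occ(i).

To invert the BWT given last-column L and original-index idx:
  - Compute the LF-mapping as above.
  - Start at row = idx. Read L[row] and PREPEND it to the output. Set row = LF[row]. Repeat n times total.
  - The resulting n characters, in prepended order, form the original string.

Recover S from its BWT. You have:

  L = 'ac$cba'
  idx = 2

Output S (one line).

LF mapping: 1 4 0 5 3 2
Walk LF starting at row 2, prepending L[row]:
  step 1: row=2, L[2]='$', prepend. Next row=LF[2]=0
  step 2: row=0, L[0]='a', prepend. Next row=LF[0]=1
  step 3: row=1, L[1]='c', prepend. Next row=LF[1]=4
  step 4: row=4, L[4]='b', prepend. Next row=LF[4]=3
  step 5: row=3, L[3]='c', prepend. Next row=LF[3]=5
  step 6: row=5, L[5]='a', prepend. Next row=LF[5]=2
Reversed output: acbca$

Answer: acbca$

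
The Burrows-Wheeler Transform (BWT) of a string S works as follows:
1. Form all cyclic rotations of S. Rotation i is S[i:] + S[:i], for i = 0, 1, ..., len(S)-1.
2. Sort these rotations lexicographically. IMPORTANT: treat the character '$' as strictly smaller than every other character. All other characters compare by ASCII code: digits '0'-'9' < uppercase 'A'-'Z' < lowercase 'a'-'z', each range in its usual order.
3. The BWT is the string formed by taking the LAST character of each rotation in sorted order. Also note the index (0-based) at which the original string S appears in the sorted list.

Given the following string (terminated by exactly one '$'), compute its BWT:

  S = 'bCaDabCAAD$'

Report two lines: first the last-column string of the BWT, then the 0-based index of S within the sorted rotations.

Answer: DCAbbAaCDa$
10

Derivation:
All 11 rotations (rotation i = S[i:]+S[:i]):
  rot[0] = bCaDabCAAD$
  rot[1] = CaDabCAAD$b
  rot[2] = aDabCAAD$bC
  rot[3] = DabCAAD$bCa
  rot[4] = abCAAD$bCaD
  rot[5] = bCAAD$bCaDa
  rot[6] = CAAD$bCaDab
  rot[7] = AAD$bCaDabC
  rot[8] = AD$bCaDabCA
  rot[9] = D$bCaDabCAA
  rot[10] = $bCaDabCAAD
Sorted (with $ < everything):
  sorted[0] = $bCaDabCAAD  (last char: 'D')
  sorted[1] = AAD$bCaDabC  (last char: 'C')
  sorted[2] = AD$bCaDabCA  (last char: 'A')
  sorted[3] = CAAD$bCaDab  (last char: 'b')
  sorted[4] = CaDabCAAD$b  (last char: 'b')
  sorted[5] = D$bCaDabCAA  (last char: 'A')
  sorted[6] = DabCAAD$bCa  (last char: 'a')
  sorted[7] = aDabCAAD$bC  (last char: 'C')
  sorted[8] = abCAAD$bCaD  (last char: 'D')
  sorted[9] = bCAAD$bCaDa  (last char: 'a')
  sorted[10] = bCaDabCAAD$  (last char: '$')
Last column: DCAbbAaCDa$
Original string S is at sorted index 10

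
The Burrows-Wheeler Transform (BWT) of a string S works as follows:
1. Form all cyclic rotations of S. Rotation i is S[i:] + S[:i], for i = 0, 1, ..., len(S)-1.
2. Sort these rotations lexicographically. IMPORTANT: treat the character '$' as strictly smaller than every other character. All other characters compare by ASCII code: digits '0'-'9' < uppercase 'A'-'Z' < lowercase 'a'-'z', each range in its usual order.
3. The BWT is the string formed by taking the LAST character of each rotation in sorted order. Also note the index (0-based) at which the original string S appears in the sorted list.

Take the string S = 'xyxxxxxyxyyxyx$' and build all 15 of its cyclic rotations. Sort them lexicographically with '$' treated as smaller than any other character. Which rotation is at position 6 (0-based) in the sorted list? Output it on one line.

Answer: xyx$xyxxxxxyxyy

Derivation:
All 15 rotations (rotation i = S[i:]+S[:i]):
  rot[0] = xyxxxxxyxyyxyx$
  rot[1] = yxxxxxyxyyxyx$x
  rot[2] = xxxxxyxyyxyx$xy
  rot[3] = xxxxyxyyxyx$xyx
  rot[4] = xxxyxyyxyx$xyxx
  rot[5] = xxyxyyxyx$xyxxx
  rot[6] = xyxyyxyx$xyxxxx
  rot[7] = yxyyxyx$xyxxxxx
  rot[8] = xyyxyx$xyxxxxxy
  rot[9] = yyxyx$xyxxxxxyx
  rot[10] = yxyx$xyxxxxxyxy
  rot[11] = xyx$xyxxxxxyxyy
  rot[12] = yx$xyxxxxxyxyyx
  rot[13] = x$xyxxxxxyxyyxy
  rot[14] = $xyxxxxxyxyyxyx
Sorted (with $ < everything):
  sorted[0] = $xyxxxxxyxyyxyx
  sorted[1] = x$xyxxxxxyxyyxy
  sorted[2] = xxxxxyxyyxyx$xy
  sorted[3] = xxxxyxyyxyx$xyx
  sorted[4] = xxxyxyyxyx$xyxx
  sorted[5] = xxyxyyxyx$xyxxx
  sorted[6] = xyx$xyxxxxxyxyy
  sorted[7] = xyxxxxxyxyyxyx$
  sorted[8] = xyxyyxyx$xyxxxx
  sorted[9] = xyyxyx$xyxxxxxy
  sorted[10] = yx$xyxxxxxyxyyx
  sorted[11] = yxxxxxyxyyxyx$x
  sorted[12] = yxyx$xyxxxxxyxy
  sorted[13] = yxyyxyx$xyxxxxx
  sorted[14] = yyxyx$xyxxxxxyx
sorted[6] = xyx$xyxxxxxyxyy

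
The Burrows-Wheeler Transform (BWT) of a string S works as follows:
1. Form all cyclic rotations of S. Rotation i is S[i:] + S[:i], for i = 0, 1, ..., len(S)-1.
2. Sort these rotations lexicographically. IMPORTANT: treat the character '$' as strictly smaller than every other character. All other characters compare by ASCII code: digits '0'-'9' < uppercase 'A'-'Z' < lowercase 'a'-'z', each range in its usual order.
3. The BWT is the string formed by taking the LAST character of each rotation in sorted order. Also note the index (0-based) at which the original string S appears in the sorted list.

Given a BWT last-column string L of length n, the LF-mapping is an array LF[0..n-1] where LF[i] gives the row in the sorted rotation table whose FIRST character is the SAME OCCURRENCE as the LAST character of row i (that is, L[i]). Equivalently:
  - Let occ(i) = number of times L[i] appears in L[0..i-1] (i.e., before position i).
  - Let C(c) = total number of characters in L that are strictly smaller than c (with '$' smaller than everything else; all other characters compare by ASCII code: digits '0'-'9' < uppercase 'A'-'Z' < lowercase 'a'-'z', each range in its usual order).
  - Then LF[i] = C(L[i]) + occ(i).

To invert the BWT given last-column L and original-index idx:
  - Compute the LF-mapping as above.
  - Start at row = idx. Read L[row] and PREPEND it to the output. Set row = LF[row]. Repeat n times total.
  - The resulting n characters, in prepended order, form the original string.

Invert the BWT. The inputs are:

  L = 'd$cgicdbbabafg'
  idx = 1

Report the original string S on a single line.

Answer: adcagbcbfgibd$

Derivation:
LF mapping: 8 0 6 11 13 7 9 3 4 1 5 2 10 12
Walk LF starting at row 1, prepending L[row]:
  step 1: row=1, L[1]='$', prepend. Next row=LF[1]=0
  step 2: row=0, L[0]='d', prepend. Next row=LF[0]=8
  step 3: row=8, L[8]='b', prepend. Next row=LF[8]=4
  step 4: row=4, L[4]='i', prepend. Next row=LF[4]=13
  step 5: row=13, L[13]='g', prepend. Next row=LF[13]=12
  step 6: row=12, L[12]='f', prepend. Next row=LF[12]=10
  step 7: row=10, L[10]='b', prepend. Next row=LF[10]=5
  step 8: row=5, L[5]='c', prepend. Next row=LF[5]=7
  step 9: row=7, L[7]='b', prepend. Next row=LF[7]=3
  step 10: row=3, L[3]='g', prepend. Next row=LF[3]=11
  step 11: row=11, L[11]='a', prepend. Next row=LF[11]=2
  step 12: row=2, L[2]='c', prepend. Next row=LF[2]=6
  step 13: row=6, L[6]='d', prepend. Next row=LF[6]=9
  step 14: row=9, L[9]='a', prepend. Next row=LF[9]=1
Reversed output: adcagbcbfgibd$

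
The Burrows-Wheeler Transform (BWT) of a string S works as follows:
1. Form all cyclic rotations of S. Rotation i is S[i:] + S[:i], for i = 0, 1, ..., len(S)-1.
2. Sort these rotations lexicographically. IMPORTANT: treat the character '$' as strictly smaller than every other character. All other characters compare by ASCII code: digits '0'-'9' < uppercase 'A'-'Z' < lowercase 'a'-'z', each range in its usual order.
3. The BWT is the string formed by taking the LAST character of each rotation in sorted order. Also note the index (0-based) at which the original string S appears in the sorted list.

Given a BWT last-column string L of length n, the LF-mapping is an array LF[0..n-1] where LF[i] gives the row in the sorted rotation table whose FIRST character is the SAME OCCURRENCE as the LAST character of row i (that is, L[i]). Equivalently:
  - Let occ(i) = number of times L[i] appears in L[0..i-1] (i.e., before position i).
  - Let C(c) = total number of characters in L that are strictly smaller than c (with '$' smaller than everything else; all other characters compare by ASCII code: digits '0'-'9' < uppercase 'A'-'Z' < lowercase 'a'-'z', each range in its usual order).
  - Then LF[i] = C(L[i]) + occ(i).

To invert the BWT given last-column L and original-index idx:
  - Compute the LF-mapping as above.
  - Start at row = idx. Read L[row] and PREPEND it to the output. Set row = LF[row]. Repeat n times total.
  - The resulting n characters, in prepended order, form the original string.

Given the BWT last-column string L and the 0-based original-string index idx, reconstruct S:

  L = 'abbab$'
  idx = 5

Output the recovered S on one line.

Answer: bbaba$

Derivation:
LF mapping: 1 3 4 2 5 0
Walk LF starting at row 5, prepending L[row]:
  step 1: row=5, L[5]='$', prepend. Next row=LF[5]=0
  step 2: row=0, L[0]='a', prepend. Next row=LF[0]=1
  step 3: row=1, L[1]='b', prepend. Next row=LF[1]=3
  step 4: row=3, L[3]='a', prepend. Next row=LF[3]=2
  step 5: row=2, L[2]='b', prepend. Next row=LF[2]=4
  step 6: row=4, L[4]='b', prepend. Next row=LF[4]=5
Reversed output: bbaba$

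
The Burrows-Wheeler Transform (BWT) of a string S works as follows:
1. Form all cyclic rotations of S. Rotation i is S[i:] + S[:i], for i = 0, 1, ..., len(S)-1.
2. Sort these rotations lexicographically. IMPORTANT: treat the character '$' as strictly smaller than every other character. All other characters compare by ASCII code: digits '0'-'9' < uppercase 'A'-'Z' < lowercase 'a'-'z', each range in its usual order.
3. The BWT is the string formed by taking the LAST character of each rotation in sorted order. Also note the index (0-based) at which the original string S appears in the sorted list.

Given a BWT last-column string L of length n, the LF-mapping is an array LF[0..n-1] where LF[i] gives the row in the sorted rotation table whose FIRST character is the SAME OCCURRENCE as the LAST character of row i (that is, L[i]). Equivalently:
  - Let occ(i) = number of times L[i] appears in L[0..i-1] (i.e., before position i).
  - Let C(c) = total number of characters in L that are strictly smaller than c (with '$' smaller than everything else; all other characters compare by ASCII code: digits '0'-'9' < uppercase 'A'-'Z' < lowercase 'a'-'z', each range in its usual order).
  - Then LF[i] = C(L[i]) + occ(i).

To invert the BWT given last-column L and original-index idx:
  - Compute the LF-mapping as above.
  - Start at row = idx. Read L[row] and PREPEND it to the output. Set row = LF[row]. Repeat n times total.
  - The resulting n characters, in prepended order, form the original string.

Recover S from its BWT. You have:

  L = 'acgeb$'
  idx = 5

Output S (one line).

LF mapping: 1 3 5 4 2 0
Walk LF starting at row 5, prepending L[row]:
  step 1: row=5, L[5]='$', prepend. Next row=LF[5]=0
  step 2: row=0, L[0]='a', prepend. Next row=LF[0]=1
  step 3: row=1, L[1]='c', prepend. Next row=LF[1]=3
  step 4: row=3, L[3]='e', prepend. Next row=LF[3]=4
  step 5: row=4, L[4]='b', prepend. Next row=LF[4]=2
  step 6: row=2, L[2]='g', prepend. Next row=LF[2]=5
Reversed output: gbeca$

Answer: gbeca$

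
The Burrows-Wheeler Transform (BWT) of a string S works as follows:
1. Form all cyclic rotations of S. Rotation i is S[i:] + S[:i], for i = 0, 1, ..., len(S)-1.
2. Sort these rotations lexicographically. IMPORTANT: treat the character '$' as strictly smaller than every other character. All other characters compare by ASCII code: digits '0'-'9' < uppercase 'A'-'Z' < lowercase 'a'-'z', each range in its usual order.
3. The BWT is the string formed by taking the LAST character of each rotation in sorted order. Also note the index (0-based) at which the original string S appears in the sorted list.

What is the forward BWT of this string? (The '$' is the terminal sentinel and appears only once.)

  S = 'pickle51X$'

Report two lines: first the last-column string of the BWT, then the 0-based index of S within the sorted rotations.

Answer: X5e1ilpck$
9

Derivation:
All 10 rotations (rotation i = S[i:]+S[:i]):
  rot[0] = pickle51X$
  rot[1] = ickle51X$p
  rot[2] = ckle51X$pi
  rot[3] = kle51X$pic
  rot[4] = le51X$pick
  rot[5] = e51X$pickl
  rot[6] = 51X$pickle
  rot[7] = 1X$pickle5
  rot[8] = X$pickle51
  rot[9] = $pickle51X
Sorted (with $ < everything):
  sorted[0] = $pickle51X  (last char: 'X')
  sorted[1] = 1X$pickle5  (last char: '5')
  sorted[2] = 51X$pickle  (last char: 'e')
  sorted[3] = X$pickle51  (last char: '1')
  sorted[4] = ckle51X$pi  (last char: 'i')
  sorted[5] = e51X$pickl  (last char: 'l')
  sorted[6] = ickle51X$p  (last char: 'p')
  sorted[7] = kle51X$pic  (last char: 'c')
  sorted[8] = le51X$pick  (last char: 'k')
  sorted[9] = pickle51X$  (last char: '$')
Last column: X5e1ilpck$
Original string S is at sorted index 9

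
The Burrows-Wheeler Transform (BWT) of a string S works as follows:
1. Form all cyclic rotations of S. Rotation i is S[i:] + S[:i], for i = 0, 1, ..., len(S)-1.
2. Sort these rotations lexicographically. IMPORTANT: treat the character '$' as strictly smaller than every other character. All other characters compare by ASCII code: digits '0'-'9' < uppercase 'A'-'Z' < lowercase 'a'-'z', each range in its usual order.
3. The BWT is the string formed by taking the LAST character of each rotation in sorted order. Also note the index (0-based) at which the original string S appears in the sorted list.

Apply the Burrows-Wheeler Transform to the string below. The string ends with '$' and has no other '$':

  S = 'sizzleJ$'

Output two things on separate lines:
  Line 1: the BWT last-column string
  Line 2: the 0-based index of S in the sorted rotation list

All 8 rotations (rotation i = S[i:]+S[:i]):
  rot[0] = sizzleJ$
  rot[1] = izzleJ$s
  rot[2] = zzleJ$si
  rot[3] = zleJ$siz
  rot[4] = leJ$sizz
  rot[5] = eJ$sizzl
  rot[6] = J$sizzle
  rot[7] = $sizzleJ
Sorted (with $ < everything):
  sorted[0] = $sizzleJ  (last char: 'J')
  sorted[1] = J$sizzle  (last char: 'e')
  sorted[2] = eJ$sizzl  (last char: 'l')
  sorted[3] = izzleJ$s  (last char: 's')
  sorted[4] = leJ$sizz  (last char: 'z')
  sorted[5] = sizzleJ$  (last char: '$')
  sorted[6] = zleJ$siz  (last char: 'z')
  sorted[7] = zzleJ$si  (last char: 'i')
Last column: Jelsz$zi
Original string S is at sorted index 5

Answer: Jelsz$zi
5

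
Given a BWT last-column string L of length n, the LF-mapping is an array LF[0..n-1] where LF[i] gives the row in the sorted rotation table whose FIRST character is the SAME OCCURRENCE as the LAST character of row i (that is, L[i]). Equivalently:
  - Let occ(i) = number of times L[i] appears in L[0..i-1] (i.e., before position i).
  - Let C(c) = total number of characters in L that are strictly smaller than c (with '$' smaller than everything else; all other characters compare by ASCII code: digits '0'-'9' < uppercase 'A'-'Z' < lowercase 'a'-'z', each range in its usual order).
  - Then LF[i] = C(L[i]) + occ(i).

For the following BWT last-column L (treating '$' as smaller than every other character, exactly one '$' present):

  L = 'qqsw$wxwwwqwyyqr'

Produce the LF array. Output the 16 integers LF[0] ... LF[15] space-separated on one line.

Answer: 1 2 6 7 0 8 13 9 10 11 3 12 14 15 4 5

Derivation:
Char counts: '$':1, 'q':4, 'r':1, 's':1, 'w':6, 'x':1, 'y':2
C (first-col start): C('$')=0, C('q')=1, C('r')=5, C('s')=6, C('w')=7, C('x')=13, C('y')=14
L[0]='q': occ=0, LF[0]=C('q')+0=1+0=1
L[1]='q': occ=1, LF[1]=C('q')+1=1+1=2
L[2]='s': occ=0, LF[2]=C('s')+0=6+0=6
L[3]='w': occ=0, LF[3]=C('w')+0=7+0=7
L[4]='$': occ=0, LF[4]=C('$')+0=0+0=0
L[5]='w': occ=1, LF[5]=C('w')+1=7+1=8
L[6]='x': occ=0, LF[6]=C('x')+0=13+0=13
L[7]='w': occ=2, LF[7]=C('w')+2=7+2=9
L[8]='w': occ=3, LF[8]=C('w')+3=7+3=10
L[9]='w': occ=4, LF[9]=C('w')+4=7+4=11
L[10]='q': occ=2, LF[10]=C('q')+2=1+2=3
L[11]='w': occ=5, LF[11]=C('w')+5=7+5=12
L[12]='y': occ=0, LF[12]=C('y')+0=14+0=14
L[13]='y': occ=1, LF[13]=C('y')+1=14+1=15
L[14]='q': occ=3, LF[14]=C('q')+3=1+3=4
L[15]='r': occ=0, LF[15]=C('r')+0=5+0=5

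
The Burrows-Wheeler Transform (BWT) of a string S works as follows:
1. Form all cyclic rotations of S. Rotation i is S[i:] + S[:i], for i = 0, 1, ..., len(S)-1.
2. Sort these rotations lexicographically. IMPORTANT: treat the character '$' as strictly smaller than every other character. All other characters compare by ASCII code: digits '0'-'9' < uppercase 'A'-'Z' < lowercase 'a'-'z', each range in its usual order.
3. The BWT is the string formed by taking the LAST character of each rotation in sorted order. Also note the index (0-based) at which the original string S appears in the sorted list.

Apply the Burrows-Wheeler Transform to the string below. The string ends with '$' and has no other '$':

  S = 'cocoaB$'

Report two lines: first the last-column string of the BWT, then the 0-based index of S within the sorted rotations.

Answer: Baoo$cc
4

Derivation:
All 7 rotations (rotation i = S[i:]+S[:i]):
  rot[0] = cocoaB$
  rot[1] = ocoaB$c
  rot[2] = coaB$co
  rot[3] = oaB$coc
  rot[4] = aB$coco
  rot[5] = B$cocoa
  rot[6] = $cocoaB
Sorted (with $ < everything):
  sorted[0] = $cocoaB  (last char: 'B')
  sorted[1] = B$cocoa  (last char: 'a')
  sorted[2] = aB$coco  (last char: 'o')
  sorted[3] = coaB$co  (last char: 'o')
  sorted[4] = cocoaB$  (last char: '$')
  sorted[5] = oaB$coc  (last char: 'c')
  sorted[6] = ocoaB$c  (last char: 'c')
Last column: Baoo$cc
Original string S is at sorted index 4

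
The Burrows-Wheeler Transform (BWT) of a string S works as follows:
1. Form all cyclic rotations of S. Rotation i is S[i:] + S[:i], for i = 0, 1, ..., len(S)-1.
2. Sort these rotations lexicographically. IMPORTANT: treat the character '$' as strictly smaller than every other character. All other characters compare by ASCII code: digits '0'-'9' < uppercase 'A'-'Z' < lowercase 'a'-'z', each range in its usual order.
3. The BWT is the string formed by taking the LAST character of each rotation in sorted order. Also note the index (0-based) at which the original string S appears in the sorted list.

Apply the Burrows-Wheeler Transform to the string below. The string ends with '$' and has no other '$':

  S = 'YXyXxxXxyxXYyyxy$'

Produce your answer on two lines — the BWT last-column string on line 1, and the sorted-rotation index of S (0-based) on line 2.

Answer: yxyxY$XyxXyXxXxyY
5

Derivation:
All 17 rotations (rotation i = S[i:]+S[:i]):
  rot[0] = YXyXxxXxyxXYyyxy$
  rot[1] = XyXxxXxyxXYyyxy$Y
  rot[2] = yXxxXxyxXYyyxy$YX
  rot[3] = XxxXxyxXYyyxy$YXy
  rot[4] = xxXxyxXYyyxy$YXyX
  rot[5] = xXxyxXYyyxy$YXyXx
  rot[6] = XxyxXYyyxy$YXyXxx
  rot[7] = xyxXYyyxy$YXyXxxX
  rot[8] = yxXYyyxy$YXyXxxXx
  rot[9] = xXYyyxy$YXyXxxXxy
  rot[10] = XYyyxy$YXyXxxXxyx
  rot[11] = Yyyxy$YXyXxxXxyxX
  rot[12] = yyxy$YXyXxxXxyxXY
  rot[13] = yxy$YXyXxxXxyxXYy
  rot[14] = xy$YXyXxxXxyxXYyy
  rot[15] = y$YXyXxxXxyxXYyyx
  rot[16] = $YXyXxxXxyxXYyyxy
Sorted (with $ < everything):
  sorted[0] = $YXyXxxXxyxXYyyxy  (last char: 'y')
  sorted[1] = XYyyxy$YXyXxxXxyx  (last char: 'x')
  sorted[2] = XxxXxyxXYyyxy$YXy  (last char: 'y')
  sorted[3] = XxyxXYyyxy$YXyXxx  (last char: 'x')
  sorted[4] = XyXxxXxyxXYyyxy$Y  (last char: 'Y')
  sorted[5] = YXyXxxXxyxXYyyxy$  (last char: '$')
  sorted[6] = Yyyxy$YXyXxxXxyxX  (last char: 'X')
  sorted[7] = xXYyyxy$YXyXxxXxy  (last char: 'y')
  sorted[8] = xXxyxXYyyxy$YXyXx  (last char: 'x')
  sorted[9] = xxXxyxXYyyxy$YXyX  (last char: 'X')
  sorted[10] = xy$YXyXxxXxyxXYyy  (last char: 'y')
  sorted[11] = xyxXYyyxy$YXyXxxX  (last char: 'X')
  sorted[12] = y$YXyXxxXxyxXYyyx  (last char: 'x')
  sorted[13] = yXxxXxyxXYyyxy$YX  (last char: 'X')
  sorted[14] = yxXYyyxy$YXyXxxXx  (last char: 'x')
  sorted[15] = yxy$YXyXxxXxyxXYy  (last char: 'y')
  sorted[16] = yyxy$YXyXxxXxyxXY  (last char: 'Y')
Last column: yxyxY$XyxXyXxXxyY
Original string S is at sorted index 5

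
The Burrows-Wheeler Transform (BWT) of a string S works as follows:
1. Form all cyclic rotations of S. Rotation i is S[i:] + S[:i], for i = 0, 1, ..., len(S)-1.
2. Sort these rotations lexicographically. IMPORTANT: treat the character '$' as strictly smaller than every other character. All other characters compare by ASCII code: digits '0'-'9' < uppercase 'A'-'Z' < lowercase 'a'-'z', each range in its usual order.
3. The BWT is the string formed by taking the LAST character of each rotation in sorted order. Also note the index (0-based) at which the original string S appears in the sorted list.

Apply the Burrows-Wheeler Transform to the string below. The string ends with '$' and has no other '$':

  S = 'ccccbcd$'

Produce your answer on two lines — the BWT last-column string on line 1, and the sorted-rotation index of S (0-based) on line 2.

All 8 rotations (rotation i = S[i:]+S[:i]):
  rot[0] = ccccbcd$
  rot[1] = cccbcd$c
  rot[2] = ccbcd$cc
  rot[3] = cbcd$ccc
  rot[4] = bcd$cccc
  rot[5] = cd$ccccb
  rot[6] = d$ccccbc
  rot[7] = $ccccbcd
Sorted (with $ < everything):
  sorted[0] = $ccccbcd  (last char: 'd')
  sorted[1] = bcd$cccc  (last char: 'c')
  sorted[2] = cbcd$ccc  (last char: 'c')
  sorted[3] = ccbcd$cc  (last char: 'c')
  sorted[4] = cccbcd$c  (last char: 'c')
  sorted[5] = ccccbcd$  (last char: '$')
  sorted[6] = cd$ccccb  (last char: 'b')
  sorted[7] = d$ccccbc  (last char: 'c')
Last column: dcccc$bc
Original string S is at sorted index 5

Answer: dcccc$bc
5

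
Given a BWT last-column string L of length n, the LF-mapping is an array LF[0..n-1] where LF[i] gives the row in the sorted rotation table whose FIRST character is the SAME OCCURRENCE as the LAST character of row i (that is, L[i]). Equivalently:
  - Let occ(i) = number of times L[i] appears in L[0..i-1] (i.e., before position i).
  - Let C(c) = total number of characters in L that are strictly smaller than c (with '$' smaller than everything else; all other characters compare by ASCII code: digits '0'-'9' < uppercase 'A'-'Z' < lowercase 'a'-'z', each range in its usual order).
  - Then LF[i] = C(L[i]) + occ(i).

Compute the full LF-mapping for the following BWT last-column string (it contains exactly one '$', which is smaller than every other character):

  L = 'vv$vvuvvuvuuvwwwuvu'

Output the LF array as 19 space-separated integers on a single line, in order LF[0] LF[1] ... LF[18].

Char counts: '$':1, 'u':6, 'v':9, 'w':3
C (first-col start): C('$')=0, C('u')=1, C('v')=7, C('w')=16
L[0]='v': occ=0, LF[0]=C('v')+0=7+0=7
L[1]='v': occ=1, LF[1]=C('v')+1=7+1=8
L[2]='$': occ=0, LF[2]=C('$')+0=0+0=0
L[3]='v': occ=2, LF[3]=C('v')+2=7+2=9
L[4]='v': occ=3, LF[4]=C('v')+3=7+3=10
L[5]='u': occ=0, LF[5]=C('u')+0=1+0=1
L[6]='v': occ=4, LF[6]=C('v')+4=7+4=11
L[7]='v': occ=5, LF[7]=C('v')+5=7+5=12
L[8]='u': occ=1, LF[8]=C('u')+1=1+1=2
L[9]='v': occ=6, LF[9]=C('v')+6=7+6=13
L[10]='u': occ=2, LF[10]=C('u')+2=1+2=3
L[11]='u': occ=3, LF[11]=C('u')+3=1+3=4
L[12]='v': occ=7, LF[12]=C('v')+7=7+7=14
L[13]='w': occ=0, LF[13]=C('w')+0=16+0=16
L[14]='w': occ=1, LF[14]=C('w')+1=16+1=17
L[15]='w': occ=2, LF[15]=C('w')+2=16+2=18
L[16]='u': occ=4, LF[16]=C('u')+4=1+4=5
L[17]='v': occ=8, LF[17]=C('v')+8=7+8=15
L[18]='u': occ=5, LF[18]=C('u')+5=1+5=6

Answer: 7 8 0 9 10 1 11 12 2 13 3 4 14 16 17 18 5 15 6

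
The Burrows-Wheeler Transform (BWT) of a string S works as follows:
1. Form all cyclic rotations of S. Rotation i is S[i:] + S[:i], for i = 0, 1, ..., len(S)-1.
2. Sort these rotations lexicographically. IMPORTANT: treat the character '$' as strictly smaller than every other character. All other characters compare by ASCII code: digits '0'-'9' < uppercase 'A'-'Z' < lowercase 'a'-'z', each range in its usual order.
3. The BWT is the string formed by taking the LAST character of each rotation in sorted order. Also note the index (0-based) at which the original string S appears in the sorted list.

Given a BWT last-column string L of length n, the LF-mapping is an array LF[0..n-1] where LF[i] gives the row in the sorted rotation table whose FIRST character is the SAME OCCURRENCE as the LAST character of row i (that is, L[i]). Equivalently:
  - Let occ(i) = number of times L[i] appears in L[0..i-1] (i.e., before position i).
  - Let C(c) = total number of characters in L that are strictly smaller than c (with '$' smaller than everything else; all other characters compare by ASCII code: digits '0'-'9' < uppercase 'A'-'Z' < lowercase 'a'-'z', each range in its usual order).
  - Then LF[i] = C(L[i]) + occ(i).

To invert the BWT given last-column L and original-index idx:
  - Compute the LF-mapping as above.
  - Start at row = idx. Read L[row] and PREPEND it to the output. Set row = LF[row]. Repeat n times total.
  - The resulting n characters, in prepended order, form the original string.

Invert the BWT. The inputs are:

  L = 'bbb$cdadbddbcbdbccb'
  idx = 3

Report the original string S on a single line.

Answer: babccdbddbbdbcdcbb$

Derivation:
LF mapping: 2 3 4 0 10 14 1 15 5 16 17 6 11 7 18 8 12 13 9
Walk LF starting at row 3, prepending L[row]:
  step 1: row=3, L[3]='$', prepend. Next row=LF[3]=0
  step 2: row=0, L[0]='b', prepend. Next row=LF[0]=2
  step 3: row=2, L[2]='b', prepend. Next row=LF[2]=4
  step 4: row=4, L[4]='c', prepend. Next row=LF[4]=10
  step 5: row=10, L[10]='d', prepend. Next row=LF[10]=17
  step 6: row=17, L[17]='c', prepend. Next row=LF[17]=13
  step 7: row=13, L[13]='b', prepend. Next row=LF[13]=7
  step 8: row=7, L[7]='d', prepend. Next row=LF[7]=15
  step 9: row=15, L[15]='b', prepend. Next row=LF[15]=8
  step 10: row=8, L[8]='b', prepend. Next row=LF[8]=5
  step 11: row=5, L[5]='d', prepend. Next row=LF[5]=14
  step 12: row=14, L[14]='d', prepend. Next row=LF[14]=18
  step 13: row=18, L[18]='b', prepend. Next row=LF[18]=9
  step 14: row=9, L[9]='d', prepend. Next row=LF[9]=16
  step 15: row=16, L[16]='c', prepend. Next row=LF[16]=12
  step 16: row=12, L[12]='c', prepend. Next row=LF[12]=11
  step 17: row=11, L[11]='b', prepend. Next row=LF[11]=6
  step 18: row=6, L[6]='a', prepend. Next row=LF[6]=1
  step 19: row=1, L[1]='b', prepend. Next row=LF[1]=3
Reversed output: babccdbddbbdbcdcbb$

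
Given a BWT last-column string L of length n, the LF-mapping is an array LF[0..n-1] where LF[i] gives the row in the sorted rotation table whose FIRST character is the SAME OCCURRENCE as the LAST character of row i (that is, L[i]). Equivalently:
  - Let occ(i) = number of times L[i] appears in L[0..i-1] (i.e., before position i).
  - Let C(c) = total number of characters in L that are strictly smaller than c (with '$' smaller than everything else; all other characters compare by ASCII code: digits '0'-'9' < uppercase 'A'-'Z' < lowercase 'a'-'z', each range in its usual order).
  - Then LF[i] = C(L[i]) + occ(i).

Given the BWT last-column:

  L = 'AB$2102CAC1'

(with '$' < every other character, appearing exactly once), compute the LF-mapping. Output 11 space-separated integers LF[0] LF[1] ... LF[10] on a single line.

Char counts: '$':1, '0':1, '1':2, '2':2, 'A':2, 'B':1, 'C':2
C (first-col start): C('$')=0, C('0')=1, C('1')=2, C('2')=4, C('A')=6, C('B')=8, C('C')=9
L[0]='A': occ=0, LF[0]=C('A')+0=6+0=6
L[1]='B': occ=0, LF[1]=C('B')+0=8+0=8
L[2]='$': occ=0, LF[2]=C('$')+0=0+0=0
L[3]='2': occ=0, LF[3]=C('2')+0=4+0=4
L[4]='1': occ=0, LF[4]=C('1')+0=2+0=2
L[5]='0': occ=0, LF[5]=C('0')+0=1+0=1
L[6]='2': occ=1, LF[6]=C('2')+1=4+1=5
L[7]='C': occ=0, LF[7]=C('C')+0=9+0=9
L[8]='A': occ=1, LF[8]=C('A')+1=6+1=7
L[9]='C': occ=1, LF[9]=C('C')+1=9+1=10
L[10]='1': occ=1, LF[10]=C('1')+1=2+1=3

Answer: 6 8 0 4 2 1 5 9 7 10 3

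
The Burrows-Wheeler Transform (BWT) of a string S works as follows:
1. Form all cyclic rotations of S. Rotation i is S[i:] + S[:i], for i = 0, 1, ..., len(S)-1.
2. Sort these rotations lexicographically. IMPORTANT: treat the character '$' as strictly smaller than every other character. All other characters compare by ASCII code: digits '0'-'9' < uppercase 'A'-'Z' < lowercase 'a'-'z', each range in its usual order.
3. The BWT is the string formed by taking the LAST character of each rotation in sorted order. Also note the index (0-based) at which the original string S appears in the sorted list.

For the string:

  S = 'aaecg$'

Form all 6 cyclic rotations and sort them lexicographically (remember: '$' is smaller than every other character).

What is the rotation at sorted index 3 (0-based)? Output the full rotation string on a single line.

Answer: cg$aae

Derivation:
All 6 rotations (rotation i = S[i:]+S[:i]):
  rot[0] = aaecg$
  rot[1] = aecg$a
  rot[2] = ecg$aa
  rot[3] = cg$aae
  rot[4] = g$aaec
  rot[5] = $aaecg
Sorted (with $ < everything):
  sorted[0] = $aaecg
  sorted[1] = aaecg$
  sorted[2] = aecg$a
  sorted[3] = cg$aae
  sorted[4] = ecg$aa
  sorted[5] = g$aaec
sorted[3] = cg$aae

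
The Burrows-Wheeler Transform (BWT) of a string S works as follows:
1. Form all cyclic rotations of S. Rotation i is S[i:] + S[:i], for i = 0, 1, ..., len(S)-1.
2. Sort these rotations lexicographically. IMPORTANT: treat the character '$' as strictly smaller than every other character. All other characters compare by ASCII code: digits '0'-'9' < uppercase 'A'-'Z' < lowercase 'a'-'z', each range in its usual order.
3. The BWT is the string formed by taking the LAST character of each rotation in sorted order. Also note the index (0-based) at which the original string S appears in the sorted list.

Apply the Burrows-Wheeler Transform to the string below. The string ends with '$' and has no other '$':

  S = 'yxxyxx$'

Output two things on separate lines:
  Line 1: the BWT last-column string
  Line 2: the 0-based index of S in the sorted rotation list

All 7 rotations (rotation i = S[i:]+S[:i]):
  rot[0] = yxxyxx$
  rot[1] = xxyxx$y
  rot[2] = xyxx$yx
  rot[3] = yxx$yxx
  rot[4] = xx$yxxy
  rot[5] = x$yxxyx
  rot[6] = $yxxyxx
Sorted (with $ < everything):
  sorted[0] = $yxxyxx  (last char: 'x')
  sorted[1] = x$yxxyx  (last char: 'x')
  sorted[2] = xx$yxxy  (last char: 'y')
  sorted[3] = xxyxx$y  (last char: 'y')
  sorted[4] = xyxx$yx  (last char: 'x')
  sorted[5] = yxx$yxx  (last char: 'x')
  sorted[6] = yxxyxx$  (last char: '$')
Last column: xxyyxx$
Original string S is at sorted index 6

Answer: xxyyxx$
6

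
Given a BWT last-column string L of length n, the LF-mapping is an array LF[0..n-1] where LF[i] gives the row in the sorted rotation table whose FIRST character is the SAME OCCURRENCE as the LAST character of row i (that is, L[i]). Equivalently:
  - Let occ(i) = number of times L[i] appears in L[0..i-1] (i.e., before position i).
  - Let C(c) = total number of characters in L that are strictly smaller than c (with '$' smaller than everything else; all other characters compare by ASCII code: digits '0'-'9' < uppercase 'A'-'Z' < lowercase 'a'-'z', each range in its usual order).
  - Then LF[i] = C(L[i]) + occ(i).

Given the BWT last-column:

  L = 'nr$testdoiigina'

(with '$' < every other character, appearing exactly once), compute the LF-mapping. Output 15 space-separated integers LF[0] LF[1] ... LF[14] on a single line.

Answer: 8 11 0 13 3 12 14 2 10 5 6 4 7 9 1

Derivation:
Char counts: '$':1, 'a':1, 'd':1, 'e':1, 'g':1, 'i':3, 'n':2, 'o':1, 'r':1, 's':1, 't':2
C (first-col start): C('$')=0, C('a')=1, C('d')=2, C('e')=3, C('g')=4, C('i')=5, C('n')=8, C('o')=10, C('r')=11, C('s')=12, C('t')=13
L[0]='n': occ=0, LF[0]=C('n')+0=8+0=8
L[1]='r': occ=0, LF[1]=C('r')+0=11+0=11
L[2]='$': occ=0, LF[2]=C('$')+0=0+0=0
L[3]='t': occ=0, LF[3]=C('t')+0=13+0=13
L[4]='e': occ=0, LF[4]=C('e')+0=3+0=3
L[5]='s': occ=0, LF[5]=C('s')+0=12+0=12
L[6]='t': occ=1, LF[6]=C('t')+1=13+1=14
L[7]='d': occ=0, LF[7]=C('d')+0=2+0=2
L[8]='o': occ=0, LF[8]=C('o')+0=10+0=10
L[9]='i': occ=0, LF[9]=C('i')+0=5+0=5
L[10]='i': occ=1, LF[10]=C('i')+1=5+1=6
L[11]='g': occ=0, LF[11]=C('g')+0=4+0=4
L[12]='i': occ=2, LF[12]=C('i')+2=5+2=7
L[13]='n': occ=1, LF[13]=C('n')+1=8+1=9
L[14]='a': occ=0, LF[14]=C('a')+0=1+0=1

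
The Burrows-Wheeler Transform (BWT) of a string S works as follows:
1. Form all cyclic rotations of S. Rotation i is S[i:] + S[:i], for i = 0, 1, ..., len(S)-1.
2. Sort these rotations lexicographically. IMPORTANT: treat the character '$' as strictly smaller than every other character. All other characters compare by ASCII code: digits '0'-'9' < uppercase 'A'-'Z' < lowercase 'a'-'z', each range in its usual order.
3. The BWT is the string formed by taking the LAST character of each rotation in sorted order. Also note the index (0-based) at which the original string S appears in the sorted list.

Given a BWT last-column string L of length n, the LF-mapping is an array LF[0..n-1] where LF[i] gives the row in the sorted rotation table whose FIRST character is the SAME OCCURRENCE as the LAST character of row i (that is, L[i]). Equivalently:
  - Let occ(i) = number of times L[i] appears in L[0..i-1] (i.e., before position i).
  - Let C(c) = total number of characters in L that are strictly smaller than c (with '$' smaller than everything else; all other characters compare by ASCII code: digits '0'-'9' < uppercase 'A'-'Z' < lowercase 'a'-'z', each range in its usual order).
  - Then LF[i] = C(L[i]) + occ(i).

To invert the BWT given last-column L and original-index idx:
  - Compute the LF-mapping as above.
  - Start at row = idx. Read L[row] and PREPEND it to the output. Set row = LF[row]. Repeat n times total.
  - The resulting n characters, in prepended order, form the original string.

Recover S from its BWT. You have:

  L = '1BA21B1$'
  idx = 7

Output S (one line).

LF mapping: 1 6 5 4 2 7 3 0
Walk LF starting at row 7, prepending L[row]:
  step 1: row=7, L[7]='$', prepend. Next row=LF[7]=0
  step 2: row=0, L[0]='1', prepend. Next row=LF[0]=1
  step 3: row=1, L[1]='B', prepend. Next row=LF[1]=6
  step 4: row=6, L[6]='1', prepend. Next row=LF[6]=3
  step 5: row=3, L[3]='2', prepend. Next row=LF[3]=4
  step 6: row=4, L[4]='1', prepend. Next row=LF[4]=2
  step 7: row=2, L[2]='A', prepend. Next row=LF[2]=5
  step 8: row=5, L[5]='B', prepend. Next row=LF[5]=7
Reversed output: BA121B1$

Answer: BA121B1$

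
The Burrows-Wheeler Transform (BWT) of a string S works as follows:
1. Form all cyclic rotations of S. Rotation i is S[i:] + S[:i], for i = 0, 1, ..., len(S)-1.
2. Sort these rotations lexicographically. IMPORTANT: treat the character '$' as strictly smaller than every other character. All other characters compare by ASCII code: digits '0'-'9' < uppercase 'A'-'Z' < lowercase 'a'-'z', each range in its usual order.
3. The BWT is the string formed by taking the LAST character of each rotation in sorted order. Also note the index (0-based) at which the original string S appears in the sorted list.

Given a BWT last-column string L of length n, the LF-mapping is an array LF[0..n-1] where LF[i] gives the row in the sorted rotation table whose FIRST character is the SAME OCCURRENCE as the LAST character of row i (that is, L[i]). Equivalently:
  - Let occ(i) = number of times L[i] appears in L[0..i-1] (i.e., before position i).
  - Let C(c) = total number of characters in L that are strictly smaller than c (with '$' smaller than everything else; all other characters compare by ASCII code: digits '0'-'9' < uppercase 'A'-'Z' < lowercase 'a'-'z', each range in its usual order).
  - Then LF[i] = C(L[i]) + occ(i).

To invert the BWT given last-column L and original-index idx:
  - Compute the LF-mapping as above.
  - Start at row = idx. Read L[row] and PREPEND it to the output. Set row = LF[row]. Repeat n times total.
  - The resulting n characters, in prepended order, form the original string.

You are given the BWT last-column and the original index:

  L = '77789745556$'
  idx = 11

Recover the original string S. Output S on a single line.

LF mapping: 6 7 8 10 11 9 1 2 3 4 5 0
Walk LF starting at row 11, prepending L[row]:
  step 1: row=11, L[11]='$', prepend. Next row=LF[11]=0
  step 2: row=0, L[0]='7', prepend. Next row=LF[0]=6
  step 3: row=6, L[6]='4', prepend. Next row=LF[6]=1
  step 4: row=1, L[1]='7', prepend. Next row=LF[1]=7
  step 5: row=7, L[7]='5', prepend. Next row=LF[7]=2
  step 6: row=2, L[2]='7', prepend. Next row=LF[2]=8
  step 7: row=8, L[8]='5', prepend. Next row=LF[8]=3
  step 8: row=3, L[3]='8', prepend. Next row=LF[3]=10
  step 9: row=10, L[10]='6', prepend. Next row=LF[10]=5
  step 10: row=5, L[5]='7', prepend. Next row=LF[5]=9
  step 11: row=9, L[9]='5', prepend. Next row=LF[9]=4
  step 12: row=4, L[4]='9', prepend. Next row=LF[4]=11
Reversed output: 95768575747$

Answer: 95768575747$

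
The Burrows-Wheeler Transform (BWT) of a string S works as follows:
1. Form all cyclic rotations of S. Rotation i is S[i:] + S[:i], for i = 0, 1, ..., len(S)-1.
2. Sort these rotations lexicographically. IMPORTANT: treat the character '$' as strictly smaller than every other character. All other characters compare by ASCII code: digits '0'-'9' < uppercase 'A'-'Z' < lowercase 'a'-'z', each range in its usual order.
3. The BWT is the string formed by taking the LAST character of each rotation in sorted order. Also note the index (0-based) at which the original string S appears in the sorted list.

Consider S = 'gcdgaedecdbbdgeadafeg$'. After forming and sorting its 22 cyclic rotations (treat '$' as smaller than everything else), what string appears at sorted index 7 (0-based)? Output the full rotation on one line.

Answer: cdgaedecdbbdgeadafeg$g

Derivation:
All 22 rotations (rotation i = S[i:]+S[:i]):
  rot[0] = gcdgaedecdbbdgeadafeg$
  rot[1] = cdgaedecdbbdgeadafeg$g
  rot[2] = dgaedecdbbdgeadafeg$gc
  rot[3] = gaedecdbbdgeadafeg$gcd
  rot[4] = aedecdbbdgeadafeg$gcdg
  rot[5] = edecdbbdgeadafeg$gcdga
  rot[6] = decdbbdgeadafeg$gcdgae
  rot[7] = ecdbbdgeadafeg$gcdgaed
  rot[8] = cdbbdgeadafeg$gcdgaede
  rot[9] = dbbdgeadafeg$gcdgaedec
  rot[10] = bbdgeadafeg$gcdgaedecd
  rot[11] = bdgeadafeg$gcdgaedecdb
  rot[12] = dgeadafeg$gcdgaedecdbb
  rot[13] = geadafeg$gcdgaedecdbbd
  rot[14] = eadafeg$gcdgaedecdbbdg
  rot[15] = adafeg$gcdgaedecdbbdge
  rot[16] = dafeg$gcdgaedecdbbdgea
  rot[17] = afeg$gcdgaedecdbbdgead
  rot[18] = feg$gcdgaedecdbbdgeada
  rot[19] = eg$gcdgaedecdbbdgeadaf
  rot[20] = g$gcdgaedecdbbdgeadafe
  rot[21] = $gcdgaedecdbbdgeadafeg
Sorted (with $ < everything):
  sorted[0] = $gcdgaedecdbbdgeadafeg
  sorted[1] = adafeg$gcdgaedecdbbdge
  sorted[2] = aedecdbbdgeadafeg$gcdg
  sorted[3] = afeg$gcdgaedecdbbdgead
  sorted[4] = bbdgeadafeg$gcdgaedecd
  sorted[5] = bdgeadafeg$gcdgaedecdb
  sorted[6] = cdbbdgeadafeg$gcdgaede
  sorted[7] = cdgaedecdbbdgeadafeg$g
  sorted[8] = dafeg$gcdgaedecdbbdgea
  sorted[9] = dbbdgeadafeg$gcdgaedec
  sorted[10] = decdbbdgeadafeg$gcdgae
  sorted[11] = dgaedecdbbdgeadafeg$gc
  sorted[12] = dgeadafeg$gcdgaedecdbb
  sorted[13] = eadafeg$gcdgaedecdbbdg
  sorted[14] = ecdbbdgeadafeg$gcdgaed
  sorted[15] = edecdbbdgeadafeg$gcdga
  sorted[16] = eg$gcdgaedecdbbdgeadaf
  sorted[17] = feg$gcdgaedecdbbdgeada
  sorted[18] = g$gcdgaedecdbbdgeadafe
  sorted[19] = gaedecdbbdgeadafeg$gcd
  sorted[20] = gcdgaedecdbbdgeadafeg$
  sorted[21] = geadafeg$gcdgaedecdbbd
sorted[7] = cdgaedecdbbdgeadafeg$g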